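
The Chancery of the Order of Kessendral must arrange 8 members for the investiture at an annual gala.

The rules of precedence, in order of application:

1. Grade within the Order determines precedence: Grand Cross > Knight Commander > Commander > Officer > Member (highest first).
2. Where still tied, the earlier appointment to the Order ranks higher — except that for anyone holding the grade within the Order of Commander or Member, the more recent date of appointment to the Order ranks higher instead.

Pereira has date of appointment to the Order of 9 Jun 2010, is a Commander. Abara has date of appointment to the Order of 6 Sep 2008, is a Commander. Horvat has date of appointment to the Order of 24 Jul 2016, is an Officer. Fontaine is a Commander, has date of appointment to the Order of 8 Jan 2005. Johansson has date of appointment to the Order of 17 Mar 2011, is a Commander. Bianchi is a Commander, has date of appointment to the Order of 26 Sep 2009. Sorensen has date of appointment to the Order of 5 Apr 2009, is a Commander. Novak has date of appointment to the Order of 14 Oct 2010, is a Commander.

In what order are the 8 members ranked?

By grade within the Order: Johansson, Novak, Pereira, Bianchi, Sorensen, Abara and Fontaine (Commander); then Horvat (Officer).
Among Johansson, Novak, Pereira, Bianchi, Sorensen, Abara and Fontaine, by date of appointment to the Order (later first) (reversed rule for this group): Johansson (17 Mar 2011) before Novak (14 Oct 2010) before Pereira (9 Jun 2010) before Bianchi (26 Sep 2009) before Sorensen (5 Apr 2009) before Abara (6 Sep 2008) before Fontaine (8 Jan 2005).
Full order: Johansson, Novak, Pereira, Bianchi, Sorensen, Abara, Fontaine, Horvat.

Johansson, Novak, Pereira, Bianchi, Sorensen, Abara, Fontaine, Horvat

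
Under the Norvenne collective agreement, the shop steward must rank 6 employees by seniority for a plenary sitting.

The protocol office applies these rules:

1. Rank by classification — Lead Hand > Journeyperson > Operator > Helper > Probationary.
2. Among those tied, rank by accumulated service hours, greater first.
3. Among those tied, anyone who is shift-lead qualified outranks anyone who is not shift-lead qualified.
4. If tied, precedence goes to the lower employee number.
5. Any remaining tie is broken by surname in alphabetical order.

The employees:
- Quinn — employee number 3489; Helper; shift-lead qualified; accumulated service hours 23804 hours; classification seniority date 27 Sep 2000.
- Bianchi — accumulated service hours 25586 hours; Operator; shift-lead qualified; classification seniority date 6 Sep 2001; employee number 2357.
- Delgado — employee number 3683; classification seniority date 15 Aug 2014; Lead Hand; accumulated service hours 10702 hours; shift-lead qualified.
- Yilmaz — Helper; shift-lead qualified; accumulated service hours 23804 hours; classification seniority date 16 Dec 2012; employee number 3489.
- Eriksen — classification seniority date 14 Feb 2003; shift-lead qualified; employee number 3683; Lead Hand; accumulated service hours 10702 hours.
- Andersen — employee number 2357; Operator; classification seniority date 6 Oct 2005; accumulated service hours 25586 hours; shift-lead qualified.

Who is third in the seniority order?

By classification: Delgado and Eriksen (Lead Hand); then Andersen and Bianchi (Operator); then Quinn and Yilmaz (Helper).
Delgado and Eriksen both have accumulated service hours 10702 hours, so the next rule applies.
Delgado and Eriksen are each shift-lead qualified, so the next rule applies.
Delgado and Eriksen both have employee number 3683, so the next rule applies.
Among Delgado and Eriksen, alphabetically by surname: Delgado before Eriksen.
Andersen and Bianchi both have accumulated service hours 25586 hours, so the next rule applies.
Andersen and Bianchi are each shift-lead qualified, so the next rule applies.
Andersen and Bianchi both have employee number 2357, so the next rule applies.
Among Andersen and Bianchi, alphabetically by surname: Andersen before Bianchi.
Quinn and Yilmaz both have accumulated service hours 23804 hours, so the next rule applies.
Quinn and Yilmaz are each shift-lead qualified, so the next rule applies.
Quinn and Yilmaz both have employee number 3489, so the next rule applies.
Among Quinn and Yilmaz, alphabetically by surname: Quinn before Yilmaz.
Order: Delgado, Eriksen, Andersen, Bianchi, Quinn, Yilmaz.

Andersen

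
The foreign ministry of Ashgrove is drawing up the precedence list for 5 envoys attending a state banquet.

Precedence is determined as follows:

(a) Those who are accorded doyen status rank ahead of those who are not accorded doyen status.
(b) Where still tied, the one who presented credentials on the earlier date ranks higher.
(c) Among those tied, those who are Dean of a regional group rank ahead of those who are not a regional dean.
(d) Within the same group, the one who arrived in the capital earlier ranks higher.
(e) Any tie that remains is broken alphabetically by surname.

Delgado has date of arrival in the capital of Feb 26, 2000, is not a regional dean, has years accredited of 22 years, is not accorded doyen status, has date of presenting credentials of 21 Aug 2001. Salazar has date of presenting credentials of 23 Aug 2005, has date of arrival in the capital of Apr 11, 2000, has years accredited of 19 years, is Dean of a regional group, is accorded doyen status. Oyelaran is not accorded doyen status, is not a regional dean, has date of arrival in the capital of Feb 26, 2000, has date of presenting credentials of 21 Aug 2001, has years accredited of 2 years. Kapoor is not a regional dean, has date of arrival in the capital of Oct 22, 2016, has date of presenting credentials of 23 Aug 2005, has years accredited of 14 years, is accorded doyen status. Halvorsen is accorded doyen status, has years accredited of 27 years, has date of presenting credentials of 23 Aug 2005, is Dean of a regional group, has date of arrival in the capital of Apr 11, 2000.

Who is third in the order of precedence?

By the first rule: Halvorsen, Salazar and Kapoor (each accorded doyen status); then Delgado and Oyelaran (both not accorded doyen status).
Halvorsen, Salazar and Kapoor all have date of presenting credentials 23 Aug 2005, so the next rule applies.
Among Halvorsen, Salazar and Kapoor, Dean of a regional group before not a regional dean: Halvorsen and Salazar (Dean of a regional group) before Kapoor (not a regional dean).
Halvorsen and Salazar both have date of arrival in the capital Apr 11, 2000, so the next rule applies.
Among Halvorsen and Salazar, alphabetically by surname: Halvorsen before Salazar.
Delgado and Oyelaran both have date of presenting credentials 21 Aug 2001, so the next rule applies.
Delgado and Oyelaran are each not a regional dean, so the next rule applies.
Delgado and Oyelaran both have date of arrival in the capital Feb 26, 2000, so the next rule applies.
Among Delgado and Oyelaran, alphabetically by surname: Delgado before Oyelaran.
Order: Halvorsen, Salazar, Kapoor, Delgado, Oyelaran.

Kapoor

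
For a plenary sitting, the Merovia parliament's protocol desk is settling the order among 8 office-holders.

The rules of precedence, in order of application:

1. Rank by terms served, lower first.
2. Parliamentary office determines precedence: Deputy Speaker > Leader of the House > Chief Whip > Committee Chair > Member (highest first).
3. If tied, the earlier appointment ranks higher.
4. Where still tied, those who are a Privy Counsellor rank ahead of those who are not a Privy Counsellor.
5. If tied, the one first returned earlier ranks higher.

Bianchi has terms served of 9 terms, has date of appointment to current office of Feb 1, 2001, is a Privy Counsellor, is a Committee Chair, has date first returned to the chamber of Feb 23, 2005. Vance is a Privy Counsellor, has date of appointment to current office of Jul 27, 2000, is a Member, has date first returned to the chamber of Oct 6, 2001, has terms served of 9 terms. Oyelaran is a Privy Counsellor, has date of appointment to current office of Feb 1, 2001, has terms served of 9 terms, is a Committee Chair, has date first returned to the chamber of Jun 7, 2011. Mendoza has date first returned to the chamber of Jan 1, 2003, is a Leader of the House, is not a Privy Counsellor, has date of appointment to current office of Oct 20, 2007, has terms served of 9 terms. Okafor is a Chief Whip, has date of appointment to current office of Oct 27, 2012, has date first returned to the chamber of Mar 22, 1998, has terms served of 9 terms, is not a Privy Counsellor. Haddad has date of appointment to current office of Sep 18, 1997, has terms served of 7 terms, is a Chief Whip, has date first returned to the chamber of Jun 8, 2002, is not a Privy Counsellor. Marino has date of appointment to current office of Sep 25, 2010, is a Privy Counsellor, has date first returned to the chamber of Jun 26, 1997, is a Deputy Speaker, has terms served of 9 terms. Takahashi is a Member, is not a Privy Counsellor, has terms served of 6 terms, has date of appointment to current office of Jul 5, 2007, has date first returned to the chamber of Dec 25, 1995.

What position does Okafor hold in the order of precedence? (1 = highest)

5

By terms served (lower first): Takahashi (6 terms); then Haddad (7 terms); then Marino, Mendoza, Okafor, Bianchi, Oyelaran and Vance (each 9 terms).
Among Marino, Mendoza, Okafor, Bianchi, Oyelaran and Vance, by parliamentary office: Marino (Deputy Speaker) before Mendoza (Leader of the House) before Okafor (Chief Whip) before Bianchi and Oyelaran (Committee Chair) before Vance (Member).
Bianchi and Oyelaran both have date of appointment to current office Feb 1, 2001, so the next rule applies.
Bianchi and Oyelaran are each a Privy Counsellor, so the next rule applies.
Among Bianchi and Oyelaran, by date first returned to the chamber (earlier first): Bianchi (Feb 23, 2005) before Oyelaran (Jun 7, 2011).
Order: Takahashi, Haddad, Marino, Mendoza, Okafor, Bianchi, Oyelaran, Vance. So position 5.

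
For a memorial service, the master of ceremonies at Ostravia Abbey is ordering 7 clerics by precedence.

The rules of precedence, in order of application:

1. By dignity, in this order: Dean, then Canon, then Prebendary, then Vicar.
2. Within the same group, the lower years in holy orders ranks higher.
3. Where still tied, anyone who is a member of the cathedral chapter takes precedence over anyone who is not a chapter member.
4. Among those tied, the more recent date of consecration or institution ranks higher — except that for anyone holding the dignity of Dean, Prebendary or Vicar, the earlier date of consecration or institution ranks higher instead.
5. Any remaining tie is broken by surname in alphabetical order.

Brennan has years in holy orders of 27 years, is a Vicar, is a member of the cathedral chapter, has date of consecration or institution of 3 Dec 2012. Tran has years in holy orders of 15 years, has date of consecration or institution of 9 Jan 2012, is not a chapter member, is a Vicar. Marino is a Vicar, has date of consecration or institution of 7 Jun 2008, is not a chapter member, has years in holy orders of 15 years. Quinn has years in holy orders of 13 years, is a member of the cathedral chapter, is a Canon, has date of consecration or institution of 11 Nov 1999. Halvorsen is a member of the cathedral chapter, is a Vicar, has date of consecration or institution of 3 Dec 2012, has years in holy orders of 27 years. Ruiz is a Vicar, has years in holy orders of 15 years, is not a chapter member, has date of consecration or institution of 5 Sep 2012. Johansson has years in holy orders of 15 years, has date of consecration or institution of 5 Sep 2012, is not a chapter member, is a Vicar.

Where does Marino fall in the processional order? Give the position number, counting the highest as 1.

2

By dignity: Quinn (Canon); then Marino, Tran, Johansson, Ruiz, Brennan and Halvorsen (Vicar).
Among Marino, Tran, Johansson, Ruiz, Brennan and Halvorsen, by years in holy orders (lower first): Marino, Tran, Johansson and Ruiz (15 years) before Brennan and Halvorsen (27 years).
Marino, Tran, Johansson and Ruiz are each not a chapter member, so the next rule applies.
Among Marino, Tran, Johansson and Ruiz, by date of consecration or institution (earlier first) (reversed rule for this group): Marino (7 Jun 2008) before Tran (9 Jan 2012) before Johansson and Ruiz (5 Sep 2012).
Among Johansson and Ruiz, alphabetically by surname: Johansson before Ruiz.
Brennan and Halvorsen are each a member of the cathedral chapter, so the next rule applies.
Brennan and Halvorsen both have date of consecration or institution 3 Dec 2012, so the next rule applies.
Among Brennan and Halvorsen, alphabetically by surname: Brennan before Halvorsen.
Order: Quinn, Marino, Tran, Johansson, Ruiz, Brennan, Halvorsen. So position 2.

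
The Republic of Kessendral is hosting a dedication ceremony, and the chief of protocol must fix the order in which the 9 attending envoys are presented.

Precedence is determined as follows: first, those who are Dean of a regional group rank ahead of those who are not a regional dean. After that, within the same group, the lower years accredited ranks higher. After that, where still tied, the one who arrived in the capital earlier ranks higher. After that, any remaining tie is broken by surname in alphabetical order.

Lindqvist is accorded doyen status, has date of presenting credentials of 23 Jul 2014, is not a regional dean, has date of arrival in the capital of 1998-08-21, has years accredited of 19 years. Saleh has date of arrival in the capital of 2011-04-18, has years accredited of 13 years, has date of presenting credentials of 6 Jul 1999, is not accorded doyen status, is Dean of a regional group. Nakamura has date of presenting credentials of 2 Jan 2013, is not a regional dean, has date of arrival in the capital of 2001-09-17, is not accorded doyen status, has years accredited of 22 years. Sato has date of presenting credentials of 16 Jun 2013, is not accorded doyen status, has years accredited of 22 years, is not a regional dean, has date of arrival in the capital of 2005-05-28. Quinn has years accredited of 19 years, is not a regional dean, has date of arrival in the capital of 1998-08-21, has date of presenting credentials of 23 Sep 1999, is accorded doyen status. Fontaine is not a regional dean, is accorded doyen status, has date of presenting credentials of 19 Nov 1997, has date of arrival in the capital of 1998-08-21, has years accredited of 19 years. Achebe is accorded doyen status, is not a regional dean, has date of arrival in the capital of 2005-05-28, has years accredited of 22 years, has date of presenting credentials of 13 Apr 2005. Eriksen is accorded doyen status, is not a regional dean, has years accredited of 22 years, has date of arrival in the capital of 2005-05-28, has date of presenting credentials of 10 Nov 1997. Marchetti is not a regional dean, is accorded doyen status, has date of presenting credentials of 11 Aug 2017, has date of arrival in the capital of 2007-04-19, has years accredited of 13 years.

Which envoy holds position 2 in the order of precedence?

Marchetti

By the first rule: Saleh (Dean of a regional group); then Marchetti, Fontaine, Lindqvist, Quinn, Nakamura, Achebe, Eriksen and Sato (each not a regional dean).
Among Marchetti, Fontaine, Lindqvist, Quinn, Nakamura, Achebe, Eriksen and Sato, by years accredited (lower first): Marchetti (13 years) before Fontaine, Lindqvist and Quinn (19 years) before Nakamura, Achebe, Eriksen and Sato (22 years).
Fontaine, Lindqvist and Quinn all have date of arrival in the capital 1998-08-21, so the next rule applies.
Among Fontaine, Lindqvist and Quinn, alphabetically by surname: Fontaine before Lindqvist before Quinn.
Among Nakamura, Achebe, Eriksen and Sato, by date of arrival in the capital (earlier first): Nakamura (2001-09-17) before Achebe, Eriksen and Sato (2005-05-28).
Among Achebe, Eriksen and Sato, alphabetically by surname: Achebe before Eriksen before Sato.
Order: Saleh, Marchetti, Fontaine, Lindqvist, Quinn, Nakamura, Achebe, Eriksen, Sato.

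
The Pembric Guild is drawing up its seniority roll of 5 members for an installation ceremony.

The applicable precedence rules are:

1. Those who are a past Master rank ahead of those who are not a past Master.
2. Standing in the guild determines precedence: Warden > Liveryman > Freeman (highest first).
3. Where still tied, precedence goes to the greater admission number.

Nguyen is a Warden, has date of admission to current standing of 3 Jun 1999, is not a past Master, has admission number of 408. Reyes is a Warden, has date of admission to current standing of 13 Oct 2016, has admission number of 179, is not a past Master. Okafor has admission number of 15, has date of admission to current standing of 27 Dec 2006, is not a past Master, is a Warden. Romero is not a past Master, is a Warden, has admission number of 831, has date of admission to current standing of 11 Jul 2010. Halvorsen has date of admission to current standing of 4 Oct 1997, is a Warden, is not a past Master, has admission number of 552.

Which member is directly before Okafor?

By the first rule: Romero, Halvorsen, Nguyen, Reyes and Okafor (each not a past Master).
Romero, Halvorsen, Nguyen, Reyes and Okafor are each Warden, so the next rule applies.
Among Romero, Halvorsen, Nguyen, Reyes and Okafor, by admission number (higher first): Romero (831) before Halvorsen (552) before Nguyen (408) before Reyes (179) before Okafor (15).
Order: Romero, Halvorsen, Nguyen, Reyes, Okafor.

Reyes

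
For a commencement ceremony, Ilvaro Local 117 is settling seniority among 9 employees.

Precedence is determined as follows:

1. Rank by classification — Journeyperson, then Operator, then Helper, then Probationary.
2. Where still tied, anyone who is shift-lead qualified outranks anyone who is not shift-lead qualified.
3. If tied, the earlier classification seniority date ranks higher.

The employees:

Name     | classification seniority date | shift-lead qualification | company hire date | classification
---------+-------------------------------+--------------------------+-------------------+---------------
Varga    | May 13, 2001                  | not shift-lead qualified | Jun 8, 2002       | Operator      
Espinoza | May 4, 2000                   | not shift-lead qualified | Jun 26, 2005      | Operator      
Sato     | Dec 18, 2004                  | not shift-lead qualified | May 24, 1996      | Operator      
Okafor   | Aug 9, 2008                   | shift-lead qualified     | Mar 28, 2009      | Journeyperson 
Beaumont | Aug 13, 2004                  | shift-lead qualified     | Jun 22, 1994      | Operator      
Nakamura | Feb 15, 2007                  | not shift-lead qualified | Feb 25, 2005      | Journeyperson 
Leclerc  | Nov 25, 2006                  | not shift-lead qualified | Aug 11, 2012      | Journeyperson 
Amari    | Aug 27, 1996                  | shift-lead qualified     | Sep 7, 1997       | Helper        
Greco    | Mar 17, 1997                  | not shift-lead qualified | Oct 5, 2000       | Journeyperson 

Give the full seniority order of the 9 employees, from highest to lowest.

By classification: Okafor, Greco, Leclerc and Nakamura (Journeyperson); then Beaumont, Espinoza, Varga and Sato (Operator); then Amari (Helper).
Among Okafor, Greco, Leclerc and Nakamura, shift-lead qualified before not shift-lead qualified: Okafor (shift-lead qualified) before Greco, Leclerc and Nakamura (not shift-lead qualified).
Among Greco, Leclerc and Nakamura, by classification seniority date (earlier first): Greco (Mar 17, 1997) before Leclerc (Nov 25, 2006) before Nakamura (Feb 15, 2007).
Among Beaumont, Espinoza, Varga and Sato, shift-lead qualified before not shift-lead qualified: Beaumont (shift-lead qualified) before Espinoza, Varga and Sato (not shift-lead qualified).
Among Espinoza, Varga and Sato, by classification seniority date (earlier first): Espinoza (May 4, 2000) before Varga (May 13, 2001) before Sato (Dec 18, 2004).
Full order: Okafor, Greco, Leclerc, Nakamura, Beaumont, Espinoza, Varga, Sato, Amari.

Okafor, Greco, Leclerc, Nakamura, Beaumont, Espinoza, Varga, Sato, Amari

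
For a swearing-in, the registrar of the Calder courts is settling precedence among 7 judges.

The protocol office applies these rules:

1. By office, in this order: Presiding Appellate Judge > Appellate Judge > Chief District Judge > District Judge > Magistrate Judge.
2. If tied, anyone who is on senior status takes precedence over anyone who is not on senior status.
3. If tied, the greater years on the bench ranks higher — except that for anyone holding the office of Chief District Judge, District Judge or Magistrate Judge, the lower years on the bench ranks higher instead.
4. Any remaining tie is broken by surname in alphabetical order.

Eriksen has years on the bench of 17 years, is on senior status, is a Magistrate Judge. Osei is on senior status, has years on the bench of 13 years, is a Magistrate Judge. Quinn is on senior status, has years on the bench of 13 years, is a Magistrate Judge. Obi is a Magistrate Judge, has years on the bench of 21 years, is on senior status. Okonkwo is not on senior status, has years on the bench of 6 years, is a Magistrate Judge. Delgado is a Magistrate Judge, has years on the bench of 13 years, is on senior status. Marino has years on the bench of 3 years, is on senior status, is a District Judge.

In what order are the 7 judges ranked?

By office: Marino (District Judge); then Delgado, Osei, Quinn, Eriksen, Obi and Okonkwo (Magistrate Judge).
Among Delgado, Osei, Quinn, Eriksen, Obi and Okonkwo, on senior status before not on senior status: Delgado, Osei, Quinn, Eriksen and Obi (on senior status) before Okonkwo (not on senior status).
Among Delgado, Osei, Quinn, Eriksen and Obi, by years on the bench (lower first) (reversed rule for this group): Delgado, Osei and Quinn (13 years) before Eriksen (17 years) before Obi (21 years).
Among Delgado, Osei and Quinn, alphabetically by surname: Delgado before Osei before Quinn.
Full order: Marino, Delgado, Osei, Quinn, Eriksen, Obi, Okonkwo.

Marino, Delgado, Osei, Quinn, Eriksen, Obi, Okonkwo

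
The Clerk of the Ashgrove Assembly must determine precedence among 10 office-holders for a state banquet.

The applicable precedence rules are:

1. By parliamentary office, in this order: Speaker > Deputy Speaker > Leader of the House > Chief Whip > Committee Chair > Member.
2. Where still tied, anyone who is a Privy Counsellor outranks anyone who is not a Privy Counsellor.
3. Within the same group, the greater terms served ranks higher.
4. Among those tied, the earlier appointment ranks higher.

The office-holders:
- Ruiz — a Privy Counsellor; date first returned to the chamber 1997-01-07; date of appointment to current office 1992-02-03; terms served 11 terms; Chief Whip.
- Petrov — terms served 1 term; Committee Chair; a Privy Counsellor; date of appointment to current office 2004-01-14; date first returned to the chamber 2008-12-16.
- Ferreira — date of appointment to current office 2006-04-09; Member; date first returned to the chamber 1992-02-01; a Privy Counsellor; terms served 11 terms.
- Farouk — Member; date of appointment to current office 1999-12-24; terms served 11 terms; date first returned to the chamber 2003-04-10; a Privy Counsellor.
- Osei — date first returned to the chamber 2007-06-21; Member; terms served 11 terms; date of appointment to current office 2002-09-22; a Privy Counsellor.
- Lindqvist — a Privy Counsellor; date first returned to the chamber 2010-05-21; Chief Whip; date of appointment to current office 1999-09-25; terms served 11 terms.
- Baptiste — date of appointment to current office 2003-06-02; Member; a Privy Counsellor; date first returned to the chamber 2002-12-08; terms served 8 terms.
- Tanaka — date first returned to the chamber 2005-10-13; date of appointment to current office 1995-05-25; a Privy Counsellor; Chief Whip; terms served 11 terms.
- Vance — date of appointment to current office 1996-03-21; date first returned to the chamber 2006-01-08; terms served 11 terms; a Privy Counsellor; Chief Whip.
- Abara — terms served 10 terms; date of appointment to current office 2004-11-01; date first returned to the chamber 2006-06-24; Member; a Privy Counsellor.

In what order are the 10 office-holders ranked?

By parliamentary office: Ruiz, Tanaka, Vance and Lindqvist (Chief Whip); then Petrov (Committee Chair); then Farouk, Osei, Ferreira, Abara and Baptiste (Member).
Ruiz, Tanaka, Vance and Lindqvist are each a Privy Counsellor, so the next rule applies.
Ruiz, Tanaka, Vance and Lindqvist all have terms served 11 terms, so the next rule applies.
Among Ruiz, Tanaka, Vance and Lindqvist, by date of appointment to current office (earlier first): Ruiz (1992-02-03) before Tanaka (1995-05-25) before Vance (1996-03-21) before Lindqvist (1999-09-25).
Farouk, Osei, Ferreira, Abara and Baptiste are each a Privy Counsellor, so the next rule applies.
Among Farouk, Osei, Ferreira, Abara and Baptiste, by terms served (higher first): Farouk, Osei and Ferreira (11 terms) before Abara (10 terms) before Baptiste (8 terms).
Among Farouk, Osei and Ferreira, by date of appointment to current office (earlier first): Farouk (1999-12-24) before Osei (2002-09-22) before Ferreira (2006-04-09).
Full order: Ruiz, Tanaka, Vance, Lindqvist, Petrov, Farouk, Osei, Ferreira, Abara, Baptiste.

Ruiz, Tanaka, Vance, Lindqvist, Petrov, Farouk, Osei, Ferreira, Abara, Baptiste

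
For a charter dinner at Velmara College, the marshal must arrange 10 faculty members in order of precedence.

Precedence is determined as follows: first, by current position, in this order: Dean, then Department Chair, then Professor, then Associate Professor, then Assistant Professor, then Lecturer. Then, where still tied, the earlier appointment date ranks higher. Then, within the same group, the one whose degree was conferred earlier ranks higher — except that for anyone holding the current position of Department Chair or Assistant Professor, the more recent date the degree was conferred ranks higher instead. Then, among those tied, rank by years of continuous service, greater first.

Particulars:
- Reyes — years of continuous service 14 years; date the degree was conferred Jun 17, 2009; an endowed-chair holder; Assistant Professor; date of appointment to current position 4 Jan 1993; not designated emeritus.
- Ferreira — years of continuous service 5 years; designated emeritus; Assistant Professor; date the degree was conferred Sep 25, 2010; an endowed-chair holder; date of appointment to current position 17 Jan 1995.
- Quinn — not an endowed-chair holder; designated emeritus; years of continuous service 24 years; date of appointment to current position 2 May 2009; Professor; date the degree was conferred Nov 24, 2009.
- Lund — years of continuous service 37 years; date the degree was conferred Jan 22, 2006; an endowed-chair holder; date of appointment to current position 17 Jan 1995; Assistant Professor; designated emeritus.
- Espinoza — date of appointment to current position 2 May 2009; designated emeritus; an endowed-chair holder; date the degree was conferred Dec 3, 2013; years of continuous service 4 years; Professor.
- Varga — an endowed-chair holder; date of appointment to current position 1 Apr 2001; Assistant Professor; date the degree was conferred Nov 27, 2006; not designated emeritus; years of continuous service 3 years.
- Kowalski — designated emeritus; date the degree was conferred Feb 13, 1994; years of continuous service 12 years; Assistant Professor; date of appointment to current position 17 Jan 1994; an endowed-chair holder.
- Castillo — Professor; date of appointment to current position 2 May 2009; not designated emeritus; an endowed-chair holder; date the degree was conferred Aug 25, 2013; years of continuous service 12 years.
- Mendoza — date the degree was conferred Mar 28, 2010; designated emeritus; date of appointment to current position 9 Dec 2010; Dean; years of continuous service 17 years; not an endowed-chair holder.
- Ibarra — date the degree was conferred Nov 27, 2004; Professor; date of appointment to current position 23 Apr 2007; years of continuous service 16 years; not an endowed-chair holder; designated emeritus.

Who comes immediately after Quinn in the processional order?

By current position: Mendoza (Dean); then Ibarra, Quinn, Castillo and Espinoza (Professor); then Reyes, Kowalski, Ferreira, Lund and Varga (Assistant Professor).
Among Ibarra, Quinn, Castillo and Espinoza, by date of appointment to current position (earlier first): Ibarra (23 Apr 2007) before Quinn, Castillo and Espinoza (2 May 2009).
Among Quinn, Castillo and Espinoza, by date the degree was conferred (earlier first): Quinn (Nov 24, 2009) before Castillo (Aug 25, 2013) before Espinoza (Dec 3, 2013).
Among Reyes, Kowalski, Ferreira, Lund and Varga, by date of appointment to current position (earlier first): Reyes (4 Jan 1993) before Kowalski (17 Jan 1994) before Ferreira and Lund (17 Jan 1995) before Varga (1 Apr 2001).
Among Ferreira and Lund, by date the degree was conferred (later first) (reversed rule for this group): Ferreira (Sep 25, 2010) before Lund (Jan 22, 2006).
Order: Mendoza, Ibarra, Quinn, Castillo, Espinoza, Reyes, Kowalski, Ferreira, Lund, Varga.

Castillo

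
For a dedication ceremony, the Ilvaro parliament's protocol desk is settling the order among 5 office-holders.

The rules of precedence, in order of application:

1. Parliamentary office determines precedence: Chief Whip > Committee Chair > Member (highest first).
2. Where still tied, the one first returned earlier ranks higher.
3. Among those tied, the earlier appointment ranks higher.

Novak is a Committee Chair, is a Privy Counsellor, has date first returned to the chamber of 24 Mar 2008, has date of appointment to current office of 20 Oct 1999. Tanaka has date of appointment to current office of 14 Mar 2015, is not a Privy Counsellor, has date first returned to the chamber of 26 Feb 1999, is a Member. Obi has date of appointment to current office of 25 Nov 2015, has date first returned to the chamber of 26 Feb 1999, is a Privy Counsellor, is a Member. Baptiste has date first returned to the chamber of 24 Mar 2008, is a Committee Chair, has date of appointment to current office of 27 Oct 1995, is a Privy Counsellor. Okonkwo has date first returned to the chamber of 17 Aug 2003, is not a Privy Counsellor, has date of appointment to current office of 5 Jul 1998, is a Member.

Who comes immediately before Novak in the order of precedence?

By parliamentary office: Baptiste and Novak (Committee Chair); then Tanaka, Obi and Okonkwo (Member).
Baptiste and Novak both have date first returned to the chamber 24 Mar 2008, so the next rule applies.
Among Baptiste and Novak, by date of appointment to current office (earlier first): Baptiste (27 Oct 1995) before Novak (20 Oct 1999).
Among Tanaka, Obi and Okonkwo, by date first returned to the chamber (earlier first): Tanaka and Obi (26 Feb 1999) before Okonkwo (17 Aug 2003).
Among Tanaka and Obi, by date of appointment to current office (earlier first): Tanaka (14 Mar 2015) before Obi (25 Nov 2015).
Order: Baptiste, Novak, Tanaka, Obi, Okonkwo.

Baptiste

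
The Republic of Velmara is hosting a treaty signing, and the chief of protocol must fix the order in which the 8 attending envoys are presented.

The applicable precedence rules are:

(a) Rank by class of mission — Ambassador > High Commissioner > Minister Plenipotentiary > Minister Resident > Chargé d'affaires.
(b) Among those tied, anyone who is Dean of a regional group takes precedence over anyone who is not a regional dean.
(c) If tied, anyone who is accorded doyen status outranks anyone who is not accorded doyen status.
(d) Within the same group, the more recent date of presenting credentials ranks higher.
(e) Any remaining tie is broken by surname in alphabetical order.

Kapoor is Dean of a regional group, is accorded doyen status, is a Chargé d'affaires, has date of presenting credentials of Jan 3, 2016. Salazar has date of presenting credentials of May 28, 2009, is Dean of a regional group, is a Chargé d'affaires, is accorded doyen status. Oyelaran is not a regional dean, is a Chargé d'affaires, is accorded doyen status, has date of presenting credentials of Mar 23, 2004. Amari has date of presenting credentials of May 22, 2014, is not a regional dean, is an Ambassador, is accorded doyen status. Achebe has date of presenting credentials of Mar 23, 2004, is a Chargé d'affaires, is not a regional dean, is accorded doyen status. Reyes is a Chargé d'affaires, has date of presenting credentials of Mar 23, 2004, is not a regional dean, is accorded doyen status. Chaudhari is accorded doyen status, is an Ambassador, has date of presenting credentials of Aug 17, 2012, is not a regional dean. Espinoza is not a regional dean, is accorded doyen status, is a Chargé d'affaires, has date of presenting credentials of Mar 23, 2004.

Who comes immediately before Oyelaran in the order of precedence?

Espinoza

By class of mission: Amari and Chaudhari (Ambassador); then Kapoor, Salazar, Achebe, Espinoza, Oyelaran and Reyes (Chargé d'affaires).
Amari and Chaudhari are each not a regional dean, so the next rule applies.
Amari and Chaudhari are each accorded doyen status, so the next rule applies.
Among Amari and Chaudhari, by date of presenting credentials (later first): Amari (May 22, 2014) before Chaudhari (Aug 17, 2012).
Among Kapoor, Salazar, Achebe, Espinoza, Oyelaran and Reyes, Dean of a regional group before not a regional dean: Kapoor and Salazar (Dean of a regional group) before Achebe, Espinoza, Oyelaran and Reyes (not a regional dean).
Kapoor and Salazar are each accorded doyen status, so the next rule applies.
Among Kapoor and Salazar, by date of presenting credentials (later first): Kapoor (Jan 3, 2016) before Salazar (May 28, 2009).
Achebe, Espinoza, Oyelaran and Reyes are each accorded doyen status, so the next rule applies.
Achebe, Espinoza, Oyelaran and Reyes all have date of presenting credentials Mar 23, 2004, so the next rule applies.
Among Achebe, Espinoza, Oyelaran and Reyes, alphabetically by surname: Achebe before Espinoza before Oyelaran before Reyes.
Order: Amari, Chaudhari, Kapoor, Salazar, Achebe, Espinoza, Oyelaran, Reyes.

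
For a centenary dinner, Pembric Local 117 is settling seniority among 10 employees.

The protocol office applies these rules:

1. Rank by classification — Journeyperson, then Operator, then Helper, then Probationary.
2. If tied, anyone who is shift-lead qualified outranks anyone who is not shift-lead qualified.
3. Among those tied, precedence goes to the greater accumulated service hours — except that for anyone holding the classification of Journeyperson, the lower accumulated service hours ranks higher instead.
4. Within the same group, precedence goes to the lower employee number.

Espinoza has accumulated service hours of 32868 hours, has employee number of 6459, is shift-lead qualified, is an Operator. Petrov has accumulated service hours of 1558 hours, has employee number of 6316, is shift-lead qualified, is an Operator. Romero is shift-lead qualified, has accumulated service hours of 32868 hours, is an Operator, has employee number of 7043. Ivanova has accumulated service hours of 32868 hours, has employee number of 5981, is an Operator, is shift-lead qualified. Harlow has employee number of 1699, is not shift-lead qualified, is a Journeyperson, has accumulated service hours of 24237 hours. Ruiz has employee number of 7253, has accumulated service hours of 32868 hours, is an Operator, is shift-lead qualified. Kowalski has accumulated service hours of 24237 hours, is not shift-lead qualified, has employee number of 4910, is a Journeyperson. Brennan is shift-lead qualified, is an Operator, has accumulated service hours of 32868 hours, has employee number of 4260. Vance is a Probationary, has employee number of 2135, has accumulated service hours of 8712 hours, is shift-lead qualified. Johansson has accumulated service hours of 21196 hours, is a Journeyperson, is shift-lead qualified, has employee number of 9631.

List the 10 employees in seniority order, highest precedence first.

Johansson, Harlow, Kowalski, Brennan, Ivanova, Espinoza, Romero, Ruiz, Petrov, Vance

By classification: Johansson, Harlow and Kowalski (Journeyperson); then Brennan, Ivanova, Espinoza, Romero, Ruiz and Petrov (Operator); then Vance (Probationary).
Among Johansson, Harlow and Kowalski, shift-lead qualified before not shift-lead qualified: Johansson (shift-lead qualified) before Harlow and Kowalski (not shift-lead qualified).
Harlow and Kowalski both have accumulated service hours 24237 hours, so the next rule applies.
Among Harlow and Kowalski, by employee number (lower first): Harlow (1699) before Kowalski (4910).
Brennan, Ivanova, Espinoza, Romero, Ruiz and Petrov are each shift-lead qualified, so the next rule applies.
Among Brennan, Ivanova, Espinoza, Romero, Ruiz and Petrov, by accumulated service hours (higher first): Brennan, Ivanova, Espinoza, Romero and Ruiz (32868 hours) before Petrov (1558 hours).
Among Brennan, Ivanova, Espinoza, Romero and Ruiz, by employee number (lower first): Brennan (4260) before Ivanova (5981) before Espinoza (6459) before Romero (7043) before Ruiz (7253).
Full order: Johansson, Harlow, Kowalski, Brennan, Ivanova, Espinoza, Romero, Ruiz, Petrov, Vance.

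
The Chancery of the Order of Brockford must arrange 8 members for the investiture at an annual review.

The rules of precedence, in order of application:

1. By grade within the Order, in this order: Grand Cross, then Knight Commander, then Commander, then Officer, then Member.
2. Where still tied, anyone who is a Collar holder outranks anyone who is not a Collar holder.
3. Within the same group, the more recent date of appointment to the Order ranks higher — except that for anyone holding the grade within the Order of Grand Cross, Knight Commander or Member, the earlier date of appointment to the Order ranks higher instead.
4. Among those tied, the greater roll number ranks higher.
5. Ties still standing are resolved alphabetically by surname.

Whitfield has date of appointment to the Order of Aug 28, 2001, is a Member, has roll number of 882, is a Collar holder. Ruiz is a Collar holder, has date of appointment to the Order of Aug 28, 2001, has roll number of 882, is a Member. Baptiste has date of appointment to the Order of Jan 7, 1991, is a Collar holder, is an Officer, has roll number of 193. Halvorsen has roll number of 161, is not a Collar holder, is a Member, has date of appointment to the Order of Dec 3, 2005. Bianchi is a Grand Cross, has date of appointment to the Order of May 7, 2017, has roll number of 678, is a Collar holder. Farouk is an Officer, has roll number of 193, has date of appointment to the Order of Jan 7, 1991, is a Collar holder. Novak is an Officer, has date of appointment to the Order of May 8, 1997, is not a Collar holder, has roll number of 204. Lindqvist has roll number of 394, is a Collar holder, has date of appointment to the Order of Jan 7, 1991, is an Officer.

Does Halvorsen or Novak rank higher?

Novak

By grade within the Order: Bianchi (Grand Cross); then Lindqvist, Baptiste, Farouk and Novak (Officer); then Ruiz, Whitfield and Halvorsen (Member).
Among Lindqvist, Baptiste, Farouk and Novak, a Collar holder before not a Collar holder: Lindqvist, Baptiste and Farouk (a Collar holder) before Novak (not a Collar holder).
Lindqvist, Baptiste and Farouk all have date of appointment to the Order Jan 7, 1991, so the next rule applies.
Among Lindqvist, Baptiste and Farouk, by roll number (higher first): Lindqvist (394) before Baptiste and Farouk (193).
Among Baptiste and Farouk, alphabetically by surname: Baptiste before Farouk.
Among Ruiz, Whitfield and Halvorsen, a Collar holder before not a Collar holder: Ruiz and Whitfield (a Collar holder) before Halvorsen (not a Collar holder).
Ruiz and Whitfield both have date of appointment to the Order Aug 28, 2001, so the next rule applies.
Ruiz and Whitfield both have roll number 882, so the next rule applies.
Among Ruiz and Whitfield, alphabetically by surname: Ruiz before Whitfield.
So Novak takes precedence.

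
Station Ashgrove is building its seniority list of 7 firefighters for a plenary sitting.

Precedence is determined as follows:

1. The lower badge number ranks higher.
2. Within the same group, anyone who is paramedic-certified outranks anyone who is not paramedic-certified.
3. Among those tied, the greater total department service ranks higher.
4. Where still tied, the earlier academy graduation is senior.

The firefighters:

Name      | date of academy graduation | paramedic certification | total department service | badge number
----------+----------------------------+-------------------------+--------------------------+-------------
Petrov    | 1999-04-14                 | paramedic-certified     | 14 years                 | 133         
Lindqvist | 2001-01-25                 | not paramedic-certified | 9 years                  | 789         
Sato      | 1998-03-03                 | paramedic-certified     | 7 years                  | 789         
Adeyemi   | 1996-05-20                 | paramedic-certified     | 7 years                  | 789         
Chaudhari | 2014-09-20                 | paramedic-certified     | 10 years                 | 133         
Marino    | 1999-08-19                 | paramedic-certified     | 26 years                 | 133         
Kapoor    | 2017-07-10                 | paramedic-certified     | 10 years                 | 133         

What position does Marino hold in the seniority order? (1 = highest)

1

By badge number (lower first): Marino, Petrov, Chaudhari and Kapoor (each 133); then Adeyemi, Sato and Lindqvist (each 789).
Marino, Petrov, Chaudhari and Kapoor are each paramedic-certified, so the next rule applies.
Among Marino, Petrov, Chaudhari and Kapoor, by total department service (higher first): Marino (26 years) before Petrov (14 years) before Chaudhari and Kapoor (10 years).
Among Chaudhari and Kapoor, by date of academy graduation (earlier first): Chaudhari (2014-09-20) before Kapoor (2017-07-10).
Among Adeyemi, Sato and Lindqvist, paramedic-certified before not paramedic-certified: Adeyemi and Sato (paramedic-certified) before Lindqvist (not paramedic-certified).
Adeyemi and Sato both have total department service 7 years, so the next rule applies.
Among Adeyemi and Sato, by date of academy graduation (earlier first): Adeyemi (1996-05-20) before Sato (1998-03-03).
Order: Marino, Petrov, Chaudhari, Kapoor, Adeyemi, Sato, Lindqvist. So position 1.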